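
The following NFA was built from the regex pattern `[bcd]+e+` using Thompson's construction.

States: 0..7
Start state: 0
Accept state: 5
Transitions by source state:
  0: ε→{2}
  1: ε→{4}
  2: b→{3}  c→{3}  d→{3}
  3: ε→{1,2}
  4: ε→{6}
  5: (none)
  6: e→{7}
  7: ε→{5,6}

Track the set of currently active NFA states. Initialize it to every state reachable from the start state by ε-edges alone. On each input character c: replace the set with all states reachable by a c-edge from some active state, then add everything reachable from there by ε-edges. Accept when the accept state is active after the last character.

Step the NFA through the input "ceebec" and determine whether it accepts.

start: ε-closure({0}) = {0,2}
'c' @ 1: {1,2,3,4,6}
'e' @ 2: {5,6,7}  ✓accept
'e' @ 3: {5,6,7}  ✓accept
'b' @ 4: {}  — state set empty
rest 'ec' ignored (set empty)
final: {}; accept 5 not in set

Answer: REJECT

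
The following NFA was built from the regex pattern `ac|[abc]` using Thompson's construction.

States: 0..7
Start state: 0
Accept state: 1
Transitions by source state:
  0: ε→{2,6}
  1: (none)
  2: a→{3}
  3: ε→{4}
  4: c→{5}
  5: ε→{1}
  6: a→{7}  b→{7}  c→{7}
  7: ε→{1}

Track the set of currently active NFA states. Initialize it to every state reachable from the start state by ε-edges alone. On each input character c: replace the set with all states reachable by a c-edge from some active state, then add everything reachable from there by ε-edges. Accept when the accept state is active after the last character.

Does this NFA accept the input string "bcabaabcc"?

Answer: REJECT

Derivation:
initial (ε-close {0}): {0,2,6}
'b' @ 1: {1,7}  ✓accept
'c' @ 2: {}  — state set empty
rest 'abaabcc' ignored (set empty)
end set {} — state 1 not in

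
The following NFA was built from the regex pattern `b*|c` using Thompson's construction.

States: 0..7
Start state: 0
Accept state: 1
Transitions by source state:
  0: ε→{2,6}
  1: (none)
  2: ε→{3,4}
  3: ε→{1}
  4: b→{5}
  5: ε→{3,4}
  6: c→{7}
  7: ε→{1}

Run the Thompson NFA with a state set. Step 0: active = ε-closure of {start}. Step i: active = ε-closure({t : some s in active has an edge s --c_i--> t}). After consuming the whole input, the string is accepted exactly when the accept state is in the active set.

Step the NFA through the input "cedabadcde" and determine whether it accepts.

S₀ = ε-closure({0}) = {0,1,2,3,4,6}
'c' @ 1: {1,7}  (accept∈set)
'e' @ 2: {}  — state set empty
rest 'dabadcde' ignored (set empty)
after full input: {}  (accept=1 not in)

Answer: REJECT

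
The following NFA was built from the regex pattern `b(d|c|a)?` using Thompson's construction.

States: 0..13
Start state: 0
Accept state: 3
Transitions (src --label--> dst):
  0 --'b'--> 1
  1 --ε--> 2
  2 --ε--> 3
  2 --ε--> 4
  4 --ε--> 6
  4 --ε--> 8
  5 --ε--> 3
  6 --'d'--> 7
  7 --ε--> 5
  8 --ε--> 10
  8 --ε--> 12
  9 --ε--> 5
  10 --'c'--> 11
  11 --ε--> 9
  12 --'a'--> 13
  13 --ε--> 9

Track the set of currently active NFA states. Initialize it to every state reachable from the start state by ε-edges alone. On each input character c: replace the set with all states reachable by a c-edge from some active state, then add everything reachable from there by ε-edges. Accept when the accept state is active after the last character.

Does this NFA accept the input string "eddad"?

start: ε-closure({0}) = {0}
'e' @ 1: {}  — no active states
rest 'ddad' ignored (set empty)
after full input: {}  (accept=3 not in)

Answer: REJECT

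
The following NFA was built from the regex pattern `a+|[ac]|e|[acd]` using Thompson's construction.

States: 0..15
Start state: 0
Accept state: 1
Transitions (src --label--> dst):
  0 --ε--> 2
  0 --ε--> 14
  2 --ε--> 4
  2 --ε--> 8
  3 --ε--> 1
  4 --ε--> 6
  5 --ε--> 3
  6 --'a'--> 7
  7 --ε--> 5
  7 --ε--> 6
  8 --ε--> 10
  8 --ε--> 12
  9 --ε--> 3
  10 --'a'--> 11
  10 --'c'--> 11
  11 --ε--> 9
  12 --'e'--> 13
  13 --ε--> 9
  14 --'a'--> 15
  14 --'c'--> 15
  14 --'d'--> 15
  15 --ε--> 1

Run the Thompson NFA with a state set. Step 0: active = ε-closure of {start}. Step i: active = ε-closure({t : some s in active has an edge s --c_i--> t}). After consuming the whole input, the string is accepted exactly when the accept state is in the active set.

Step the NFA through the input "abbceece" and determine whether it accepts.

Answer: REJECT

Steps:
S₀ = ε-closure({0}) = {0,2,4,6,8,10,12,14}
'a' @ 1: {1,3,5,6,7,9,11,15}  [accepting]
'b' @ 2: {}  — state set empty
rest 'bceece' ignored (set empty)
end set {} — state 1 not in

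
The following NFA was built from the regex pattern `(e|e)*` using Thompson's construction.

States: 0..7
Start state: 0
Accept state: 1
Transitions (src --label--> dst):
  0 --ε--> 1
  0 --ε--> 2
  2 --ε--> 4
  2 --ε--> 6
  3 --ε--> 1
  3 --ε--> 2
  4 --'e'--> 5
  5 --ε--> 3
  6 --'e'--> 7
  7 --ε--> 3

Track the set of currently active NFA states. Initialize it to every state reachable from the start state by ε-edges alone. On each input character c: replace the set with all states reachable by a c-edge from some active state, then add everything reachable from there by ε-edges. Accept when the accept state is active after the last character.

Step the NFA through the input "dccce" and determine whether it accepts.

Answer: REJECT

Derivation:
initial (ε-close {0}): {0,1,2,4,6}
'd' @ 1: {}  — state set empty
rest 'ccce' ignored (set empty)
end set {} — state 1 not in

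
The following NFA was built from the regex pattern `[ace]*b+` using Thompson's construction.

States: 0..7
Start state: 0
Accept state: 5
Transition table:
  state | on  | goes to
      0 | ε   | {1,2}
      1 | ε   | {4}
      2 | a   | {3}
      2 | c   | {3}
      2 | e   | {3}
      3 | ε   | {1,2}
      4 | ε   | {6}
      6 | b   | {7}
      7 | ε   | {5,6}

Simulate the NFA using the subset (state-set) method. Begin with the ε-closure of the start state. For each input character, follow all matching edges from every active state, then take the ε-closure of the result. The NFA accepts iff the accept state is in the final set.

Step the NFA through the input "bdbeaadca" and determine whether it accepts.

initial (ε-close {0}): {0,1,2,4,6}
'b' @ 1: {5,6,7}  ✓accept
'd' @ 2: {}  — no active states
rest 'beaadca' ignored (set empty)
end set {} — state 5 not in

Answer: REJECT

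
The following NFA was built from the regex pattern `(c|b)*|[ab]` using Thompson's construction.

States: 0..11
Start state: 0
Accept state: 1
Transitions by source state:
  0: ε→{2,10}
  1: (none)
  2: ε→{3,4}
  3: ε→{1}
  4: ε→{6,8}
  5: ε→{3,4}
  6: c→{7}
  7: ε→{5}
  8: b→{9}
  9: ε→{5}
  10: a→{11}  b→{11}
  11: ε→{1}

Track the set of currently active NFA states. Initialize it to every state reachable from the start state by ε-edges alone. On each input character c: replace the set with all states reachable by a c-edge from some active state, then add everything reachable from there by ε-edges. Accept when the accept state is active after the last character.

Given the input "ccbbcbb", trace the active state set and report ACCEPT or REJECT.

Answer: ACCEPT

Derivation:
initial (ε-close {0}): {0,1,2,3,4,6,8,10}
'c' @ 1: {1,3,4,5,6,7,8}  ✓accept
'c' @ 2: {1,3,4,5,6,7,8}  ✓accept
'b' @ 3: {1,3,4,5,6,8,9}  ✓accept
'b' @ 4: {1,3,4,5,6,8,9}  ✓accept
'c' @ 5: {1,3,4,5,6,7,8}  ✓accept
'b' @ 6: {1,3,4,5,6,8,9}  ✓accept
'b' @ 7: {1,3,4,5,6,8,9}  ✓accept
end set {1,3,4,5,6,8,9} — state 1 in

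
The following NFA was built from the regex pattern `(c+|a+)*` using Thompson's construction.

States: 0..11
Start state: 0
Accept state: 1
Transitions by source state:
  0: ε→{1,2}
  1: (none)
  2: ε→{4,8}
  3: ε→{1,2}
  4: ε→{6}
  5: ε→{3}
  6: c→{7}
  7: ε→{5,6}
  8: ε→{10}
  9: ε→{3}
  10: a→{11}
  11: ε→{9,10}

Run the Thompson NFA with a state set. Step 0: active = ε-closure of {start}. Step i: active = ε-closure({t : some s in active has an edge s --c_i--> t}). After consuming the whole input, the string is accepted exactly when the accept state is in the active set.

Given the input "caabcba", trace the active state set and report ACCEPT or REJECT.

Answer: REJECT

Trace:
initial (ε-close {0}): {0,1,2,4,6,8,10}
'c' @ 1: {1,2,3,4,5,6,7,8,10}  ✓accept
'a' @ 2: {1,2,3,4,6,8,9,10,11}  ✓accept
'a' @ 3: {1,2,3,4,6,8,9,10,11}  ✓accept
'b' @ 4: {}  — no active states
rest 'cba' ignored (set empty)
final: {}; accept 1 not in set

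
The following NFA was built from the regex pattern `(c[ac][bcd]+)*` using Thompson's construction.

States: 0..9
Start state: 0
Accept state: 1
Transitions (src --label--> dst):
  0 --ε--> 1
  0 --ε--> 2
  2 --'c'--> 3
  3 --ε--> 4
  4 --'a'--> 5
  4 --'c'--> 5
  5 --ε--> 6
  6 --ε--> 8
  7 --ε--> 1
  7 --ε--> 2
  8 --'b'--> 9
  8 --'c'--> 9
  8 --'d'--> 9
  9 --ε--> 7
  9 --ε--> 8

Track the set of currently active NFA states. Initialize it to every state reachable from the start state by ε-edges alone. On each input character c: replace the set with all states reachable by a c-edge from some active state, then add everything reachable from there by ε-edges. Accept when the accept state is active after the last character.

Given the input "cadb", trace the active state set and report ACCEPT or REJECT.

start: ε-closure({0}) = {0,1,2}
'c' @ 1: {3,4}
'a' @ 2: {5,6,8}
'd' @ 3: {1,2,7,8,9}  ✓accept
'b' @ 4: {1,2,7,8,9}  ✓accept
final: {1,2,7,8,9}; accept 1 in set

Answer: ACCEPT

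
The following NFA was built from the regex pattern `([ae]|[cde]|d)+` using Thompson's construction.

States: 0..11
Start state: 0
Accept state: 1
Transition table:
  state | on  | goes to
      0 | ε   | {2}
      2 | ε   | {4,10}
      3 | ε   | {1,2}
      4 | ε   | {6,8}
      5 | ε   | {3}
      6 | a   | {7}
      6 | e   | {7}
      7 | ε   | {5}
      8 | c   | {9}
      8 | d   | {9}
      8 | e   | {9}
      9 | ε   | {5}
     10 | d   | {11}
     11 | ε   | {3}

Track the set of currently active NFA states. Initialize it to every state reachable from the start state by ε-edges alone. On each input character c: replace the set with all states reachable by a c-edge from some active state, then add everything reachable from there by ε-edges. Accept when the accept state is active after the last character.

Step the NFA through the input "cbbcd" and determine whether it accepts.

S₀ = ε-closure({0}) = {0,2,4,6,8,10}
'c' @ 1: {1,2,3,4,5,6,8,9,10}  (accept∈set)
'b' @ 2: {}  — dead — no transitions
rest 'bcd' ignored (set empty)
after full input: {}  (accept=1 not in)

Answer: REJECT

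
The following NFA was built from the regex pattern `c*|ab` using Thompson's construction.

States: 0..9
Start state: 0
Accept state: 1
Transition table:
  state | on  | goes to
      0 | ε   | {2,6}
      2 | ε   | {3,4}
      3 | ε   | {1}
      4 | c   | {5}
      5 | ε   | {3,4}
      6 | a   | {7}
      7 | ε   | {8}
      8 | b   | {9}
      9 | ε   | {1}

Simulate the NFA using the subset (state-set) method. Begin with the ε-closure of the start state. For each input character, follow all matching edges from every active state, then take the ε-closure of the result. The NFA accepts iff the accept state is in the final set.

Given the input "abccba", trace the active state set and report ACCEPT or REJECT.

Answer: REJECT

Derivation:
start: ε-closure({0}) = {0,1,2,3,4,6}
'a' @ 1: {7,8}
'b' @ 2: {1,9}  [accepting]
'c' @ 3: {}  — dead — no transitions
rest 'cba' ignored (set empty)
final: {}; accept 1 not in set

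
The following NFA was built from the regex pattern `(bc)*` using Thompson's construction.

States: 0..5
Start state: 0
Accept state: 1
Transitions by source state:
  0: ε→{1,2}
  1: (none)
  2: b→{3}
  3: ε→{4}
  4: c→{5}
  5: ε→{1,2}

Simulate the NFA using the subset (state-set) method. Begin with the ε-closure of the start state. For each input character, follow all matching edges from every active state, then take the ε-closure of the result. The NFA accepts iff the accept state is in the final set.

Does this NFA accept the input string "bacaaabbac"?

start: ε-closure({0}) = {0,1,2}
'b' @ 1: {3,4}
'a' @ 2: {}  — state set empty
rest 'caaabbac' ignored (set empty)
end set {} — state 1 not in

Answer: REJECT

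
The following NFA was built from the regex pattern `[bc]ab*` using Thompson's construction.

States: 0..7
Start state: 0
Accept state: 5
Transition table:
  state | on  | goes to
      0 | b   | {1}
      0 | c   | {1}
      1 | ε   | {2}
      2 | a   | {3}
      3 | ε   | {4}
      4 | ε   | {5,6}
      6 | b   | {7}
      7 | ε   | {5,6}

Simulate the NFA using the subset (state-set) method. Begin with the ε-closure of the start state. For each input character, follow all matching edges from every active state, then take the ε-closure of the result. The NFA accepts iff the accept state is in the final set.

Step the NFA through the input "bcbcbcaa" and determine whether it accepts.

Answer: REJECT

Steps:
S₀ = ε-closure({0}) = {0}
'b' @ 1: {1,2}
'c' @ 2: {}  — state set empty
rest 'bcbcaa' ignored (set empty)
end set {} — state 5 not in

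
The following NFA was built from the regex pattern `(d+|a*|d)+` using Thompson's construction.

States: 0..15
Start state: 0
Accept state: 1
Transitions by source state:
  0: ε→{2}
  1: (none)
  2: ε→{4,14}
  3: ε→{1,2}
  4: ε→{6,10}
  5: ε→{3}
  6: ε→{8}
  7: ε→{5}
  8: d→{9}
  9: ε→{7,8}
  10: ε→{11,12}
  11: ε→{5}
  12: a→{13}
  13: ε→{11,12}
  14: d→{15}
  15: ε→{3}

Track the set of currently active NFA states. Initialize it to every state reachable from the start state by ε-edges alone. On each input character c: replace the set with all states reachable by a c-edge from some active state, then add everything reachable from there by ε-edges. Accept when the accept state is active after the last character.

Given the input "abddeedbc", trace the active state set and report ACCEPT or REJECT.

S₀ = ε-closure({0}) = {0,1,2,3,4,5,6,8,10,11,12,14}
'a' @ 1: {1,2,3,4,5,6,8,10,11,12,13,14}  ✓accept
'b' @ 2: {}  — no active states
rest 'ddeedbc' ignored (set empty)
after full input: {}  (accept=1 not in)

Answer: REJECT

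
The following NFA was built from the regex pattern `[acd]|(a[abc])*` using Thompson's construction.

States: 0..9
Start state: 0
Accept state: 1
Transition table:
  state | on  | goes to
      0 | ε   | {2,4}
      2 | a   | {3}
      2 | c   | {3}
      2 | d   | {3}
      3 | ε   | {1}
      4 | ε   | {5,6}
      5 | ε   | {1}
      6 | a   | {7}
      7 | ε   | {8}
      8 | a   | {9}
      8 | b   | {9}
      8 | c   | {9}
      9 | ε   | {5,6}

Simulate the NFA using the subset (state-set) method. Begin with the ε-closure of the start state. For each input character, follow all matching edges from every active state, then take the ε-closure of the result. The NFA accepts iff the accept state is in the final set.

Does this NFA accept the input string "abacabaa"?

Answer: ACCEPT

Derivation:
initial (ε-close {0}): {0,1,2,4,5,6}
'a' @ 1: {1,3,7,8}  ✓accept
'b' @ 2: {1,5,6,9}  ✓accept
'a' @ 3: {7,8}
'c' @ 4: {1,5,6,9}  ✓accept
'a' @ 5: {7,8}
'b' @ 6: {1,5,6,9}  ✓accept
'a' @ 7: {7,8}
'a' @ 8: {1,5,6,9}  ✓accept
after full input: {1,5,6,9}  (accept=1 in)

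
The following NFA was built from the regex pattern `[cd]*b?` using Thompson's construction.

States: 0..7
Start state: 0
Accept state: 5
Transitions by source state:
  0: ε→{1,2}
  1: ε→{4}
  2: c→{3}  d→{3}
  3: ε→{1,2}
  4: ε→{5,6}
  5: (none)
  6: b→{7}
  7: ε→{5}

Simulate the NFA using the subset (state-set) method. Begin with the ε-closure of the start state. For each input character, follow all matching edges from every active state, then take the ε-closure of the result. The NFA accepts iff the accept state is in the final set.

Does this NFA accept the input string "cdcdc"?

initial (ε-close {0}): {0,1,2,4,5,6}
'c' @ 1: {1,2,3,4,5,6}  (accept∈set)
'd' @ 2: {1,2,3,4,5,6}  (accept∈set)
'c' @ 3: {1,2,3,4,5,6}  (accept∈set)
'd' @ 4: {1,2,3,4,5,6}  (accept∈set)
'c' @ 5: {1,2,3,4,5,6}  (accept∈set)
after full input: {1,2,3,4,5,6}  (accept=5 in)

Answer: ACCEPT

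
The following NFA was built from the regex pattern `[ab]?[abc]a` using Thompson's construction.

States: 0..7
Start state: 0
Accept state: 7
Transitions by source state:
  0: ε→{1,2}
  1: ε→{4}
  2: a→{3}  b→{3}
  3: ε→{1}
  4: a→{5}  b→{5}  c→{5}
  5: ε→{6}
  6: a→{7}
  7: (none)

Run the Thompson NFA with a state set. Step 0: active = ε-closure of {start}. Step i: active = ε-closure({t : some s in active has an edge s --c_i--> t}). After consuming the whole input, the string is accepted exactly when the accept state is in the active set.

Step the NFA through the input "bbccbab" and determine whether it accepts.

S₀ = ε-closure({0}) = {0,1,2,4}
'b' @ 1: {1,3,4,5,6}
'b' @ 2: {5,6}
'c' @ 3: {}  — state set empty
rest 'cbab' ignored (set empty)
after full input: {}  (accept=7 not in)

Answer: REJECT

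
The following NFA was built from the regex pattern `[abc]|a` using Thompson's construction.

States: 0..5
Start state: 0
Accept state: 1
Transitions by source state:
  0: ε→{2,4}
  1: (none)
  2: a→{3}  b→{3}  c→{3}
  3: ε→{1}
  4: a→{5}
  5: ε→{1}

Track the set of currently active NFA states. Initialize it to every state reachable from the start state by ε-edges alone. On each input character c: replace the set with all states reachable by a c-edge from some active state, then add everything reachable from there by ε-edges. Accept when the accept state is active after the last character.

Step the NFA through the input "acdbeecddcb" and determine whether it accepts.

initial (ε-close {0}): {0,2,4}
'a' @ 1: {1,3,5}  ✓accept
'c' @ 2: {}  — state set empty
rest 'dbeecddcb' ignored (set empty)
after full input: {}  (accept=1 not in)

Answer: REJECT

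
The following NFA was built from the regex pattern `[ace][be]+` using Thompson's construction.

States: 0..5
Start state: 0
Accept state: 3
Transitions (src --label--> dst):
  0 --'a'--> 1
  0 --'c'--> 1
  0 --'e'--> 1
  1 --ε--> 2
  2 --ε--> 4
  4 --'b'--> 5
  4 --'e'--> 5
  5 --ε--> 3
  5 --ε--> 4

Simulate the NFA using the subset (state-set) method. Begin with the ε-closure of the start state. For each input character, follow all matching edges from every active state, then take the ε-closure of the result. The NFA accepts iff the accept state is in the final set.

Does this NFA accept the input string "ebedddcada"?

start: ε-closure({0}) = {0}
'e' @ 1: {1,2,4}
'b' @ 2: {3,4,5}  (accept∈set)
'e' @ 3: {3,4,5}  (accept∈set)
'd' @ 4: {}  — dead — no transitions
rest 'ddcada' ignored (set empty)
final: {}; accept 3 not in set

Answer: REJECT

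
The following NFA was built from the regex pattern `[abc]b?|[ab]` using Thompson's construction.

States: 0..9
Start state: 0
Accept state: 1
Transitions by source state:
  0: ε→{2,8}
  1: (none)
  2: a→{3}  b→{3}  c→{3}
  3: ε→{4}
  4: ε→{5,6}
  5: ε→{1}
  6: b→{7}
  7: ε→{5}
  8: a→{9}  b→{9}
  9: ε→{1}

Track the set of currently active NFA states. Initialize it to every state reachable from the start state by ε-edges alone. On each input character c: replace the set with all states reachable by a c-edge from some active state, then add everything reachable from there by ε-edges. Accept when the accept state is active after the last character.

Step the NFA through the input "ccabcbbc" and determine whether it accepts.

start: ε-closure({0}) = {0,2,8}
'c' @ 1: {1,3,4,5,6}  ✓accept
'c' @ 2: {}  — state set empty
rest 'abcbbc' ignored (set empty)
end set {} — state 1 not in

Answer: REJECT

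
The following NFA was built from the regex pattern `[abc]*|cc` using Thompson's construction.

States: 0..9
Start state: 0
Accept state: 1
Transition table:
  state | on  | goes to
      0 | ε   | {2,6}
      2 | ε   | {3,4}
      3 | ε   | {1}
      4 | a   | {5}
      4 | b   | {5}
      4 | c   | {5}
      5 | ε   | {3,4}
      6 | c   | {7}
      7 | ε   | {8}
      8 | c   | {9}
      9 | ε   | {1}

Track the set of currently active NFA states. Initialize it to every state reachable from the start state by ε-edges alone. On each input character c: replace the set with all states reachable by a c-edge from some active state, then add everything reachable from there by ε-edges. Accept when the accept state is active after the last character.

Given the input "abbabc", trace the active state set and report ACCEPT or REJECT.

Answer: ACCEPT

Derivation:
initial (ε-close {0}): {0,1,2,3,4,6}
'a' @ 1: {1,3,4,5}  ✓accept
'b' @ 2: {1,3,4,5}  ✓accept
'b' @ 3: {1,3,4,5}  ✓accept
'a' @ 4: {1,3,4,5}  ✓accept
'b' @ 5: {1,3,4,5}  ✓accept
'c' @ 6: {1,3,4,5}  ✓accept
final: {1,3,4,5}; accept 1 in set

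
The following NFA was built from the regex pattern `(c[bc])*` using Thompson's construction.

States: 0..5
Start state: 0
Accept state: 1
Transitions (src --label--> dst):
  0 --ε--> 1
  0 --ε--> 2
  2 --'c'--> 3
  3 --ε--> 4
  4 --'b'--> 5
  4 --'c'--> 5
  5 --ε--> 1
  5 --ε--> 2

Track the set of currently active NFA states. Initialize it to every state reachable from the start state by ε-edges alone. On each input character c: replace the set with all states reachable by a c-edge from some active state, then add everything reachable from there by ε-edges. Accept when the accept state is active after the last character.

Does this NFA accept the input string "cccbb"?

S₀ = ε-closure({0}) = {0,1,2}
'c' @ 1: {3,4}
'c' @ 2: {1,2,5}  (accept∈set)
'c' @ 3: {3,4}
'b' @ 4: {1,2,5}  (accept∈set)
'b' @ 5: {}  — no active states
final: {}; accept 1 not in set

Answer: REJECT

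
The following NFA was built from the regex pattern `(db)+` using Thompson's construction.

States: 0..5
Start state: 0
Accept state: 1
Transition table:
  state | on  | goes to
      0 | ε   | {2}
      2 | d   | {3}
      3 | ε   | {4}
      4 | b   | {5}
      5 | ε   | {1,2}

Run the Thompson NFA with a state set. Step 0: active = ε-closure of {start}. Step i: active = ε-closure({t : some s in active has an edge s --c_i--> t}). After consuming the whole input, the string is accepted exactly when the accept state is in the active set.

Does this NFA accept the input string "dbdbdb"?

S₀ = ε-closure({0}) = {0,2}
'd' @ 1: {3,4}
'b' @ 2: {1,2,5}  [accepting]
'd' @ 3: {3,4}
'b' @ 4: {1,2,5}  [accepting]
'd' @ 5: {3,4}
'b' @ 6: {1,2,5}  [accepting]
end set {1,2,5} — state 1 in

Answer: ACCEPT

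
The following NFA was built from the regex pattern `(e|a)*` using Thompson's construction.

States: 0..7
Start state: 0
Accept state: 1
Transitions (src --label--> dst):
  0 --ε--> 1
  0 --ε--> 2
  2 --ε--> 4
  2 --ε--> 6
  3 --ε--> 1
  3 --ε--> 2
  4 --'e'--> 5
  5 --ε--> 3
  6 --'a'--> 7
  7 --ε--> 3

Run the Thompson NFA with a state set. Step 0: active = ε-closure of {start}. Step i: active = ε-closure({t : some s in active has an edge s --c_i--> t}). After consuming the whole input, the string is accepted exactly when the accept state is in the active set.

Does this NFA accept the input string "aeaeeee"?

initial (ε-close {0}): {0,1,2,4,6}
'a' @ 1: {1,2,3,4,6,7}  [accepting]
'e' @ 2: {1,2,3,4,5,6}  [accepting]
'a' @ 3: {1,2,3,4,6,7}  [accepting]
'e' @ 4: {1,2,3,4,5,6}  [accepting]
'e' @ 5: {1,2,3,4,5,6}  [accepting]
'e' @ 6: {1,2,3,4,5,6}  [accepting]
'e' @ 7: {1,2,3,4,5,6}  [accepting]
after full input: {1,2,3,4,5,6}  (accept=1 in)

Answer: ACCEPT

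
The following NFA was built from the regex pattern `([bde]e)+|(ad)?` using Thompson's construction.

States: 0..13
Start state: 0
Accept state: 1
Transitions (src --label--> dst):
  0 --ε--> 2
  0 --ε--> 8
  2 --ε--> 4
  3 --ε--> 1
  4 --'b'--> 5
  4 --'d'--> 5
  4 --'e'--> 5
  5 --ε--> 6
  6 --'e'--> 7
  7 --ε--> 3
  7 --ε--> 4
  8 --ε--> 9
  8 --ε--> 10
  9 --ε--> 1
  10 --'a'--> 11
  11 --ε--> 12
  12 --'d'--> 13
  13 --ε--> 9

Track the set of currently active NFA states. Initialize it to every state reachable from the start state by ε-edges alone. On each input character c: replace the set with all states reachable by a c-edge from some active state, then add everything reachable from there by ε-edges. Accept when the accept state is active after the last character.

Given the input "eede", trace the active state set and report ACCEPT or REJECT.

start: ε-closure({0}) = {0,1,2,4,8,9,10}
'e' @ 1: {5,6}
'e' @ 2: {1,3,4,7}  (accept∈set)
'd' @ 3: {5,6}
'e' @ 4: {1,3,4,7}  (accept∈set)
final: {1,3,4,7}; accept 1 in set

Answer: ACCEPT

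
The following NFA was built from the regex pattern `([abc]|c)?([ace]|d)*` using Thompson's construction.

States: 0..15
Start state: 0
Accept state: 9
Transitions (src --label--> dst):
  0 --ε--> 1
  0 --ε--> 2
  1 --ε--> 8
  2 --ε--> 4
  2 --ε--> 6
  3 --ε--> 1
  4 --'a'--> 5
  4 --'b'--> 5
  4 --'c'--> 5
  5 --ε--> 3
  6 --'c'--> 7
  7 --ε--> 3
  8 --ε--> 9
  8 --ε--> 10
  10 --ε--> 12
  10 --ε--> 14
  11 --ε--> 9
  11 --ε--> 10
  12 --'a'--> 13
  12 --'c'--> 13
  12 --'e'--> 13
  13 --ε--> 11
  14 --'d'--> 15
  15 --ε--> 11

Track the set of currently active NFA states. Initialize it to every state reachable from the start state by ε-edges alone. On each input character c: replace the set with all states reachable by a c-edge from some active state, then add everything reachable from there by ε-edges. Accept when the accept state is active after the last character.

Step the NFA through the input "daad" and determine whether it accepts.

Answer: ACCEPT

Derivation:
start: ε-closure({0}) = {0,1,2,4,6,8,9,10,12,14}
'd' @ 1: {9,10,11,12,14,15}  (accept∈set)
'a' @ 2: {9,10,11,12,13,14}  (accept∈set)
'a' @ 3: {9,10,11,12,13,14}  (accept∈set)
'd' @ 4: {9,10,11,12,14,15}  (accept∈set)
end set {9,10,11,12,14,15} — state 9 in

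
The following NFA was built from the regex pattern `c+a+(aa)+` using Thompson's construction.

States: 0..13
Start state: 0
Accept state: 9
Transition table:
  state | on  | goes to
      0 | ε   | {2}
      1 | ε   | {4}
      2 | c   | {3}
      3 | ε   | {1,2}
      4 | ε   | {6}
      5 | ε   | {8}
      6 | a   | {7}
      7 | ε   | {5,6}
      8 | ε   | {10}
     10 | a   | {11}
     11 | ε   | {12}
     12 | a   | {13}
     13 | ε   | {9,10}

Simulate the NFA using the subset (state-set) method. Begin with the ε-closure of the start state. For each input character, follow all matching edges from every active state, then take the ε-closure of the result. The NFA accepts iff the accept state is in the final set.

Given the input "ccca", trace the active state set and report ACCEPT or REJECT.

initial (ε-close {0}): {0,2}
'c' @ 1: {1,2,3,4,6}
'c' @ 2: {1,2,3,4,6}
'c' @ 3: {1,2,3,4,6}
'a' @ 4: {5,6,7,8,10}
final: {5,6,7,8,10}; accept 9 not in set

Answer: REJECT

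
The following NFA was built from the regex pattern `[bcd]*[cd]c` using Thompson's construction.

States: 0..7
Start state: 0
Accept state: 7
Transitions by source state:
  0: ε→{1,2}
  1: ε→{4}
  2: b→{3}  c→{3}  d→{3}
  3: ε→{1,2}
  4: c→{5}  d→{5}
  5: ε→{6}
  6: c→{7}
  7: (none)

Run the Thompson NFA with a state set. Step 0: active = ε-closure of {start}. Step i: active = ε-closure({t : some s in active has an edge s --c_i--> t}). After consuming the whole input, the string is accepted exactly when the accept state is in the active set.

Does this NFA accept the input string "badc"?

start: ε-closure({0}) = {0,1,2,4}
'b' @ 1: {1,2,3,4}
'a' @ 2: {}  — state set empty
rest 'dc' ignored (set empty)
end set {} — state 7 not in

Answer: REJECT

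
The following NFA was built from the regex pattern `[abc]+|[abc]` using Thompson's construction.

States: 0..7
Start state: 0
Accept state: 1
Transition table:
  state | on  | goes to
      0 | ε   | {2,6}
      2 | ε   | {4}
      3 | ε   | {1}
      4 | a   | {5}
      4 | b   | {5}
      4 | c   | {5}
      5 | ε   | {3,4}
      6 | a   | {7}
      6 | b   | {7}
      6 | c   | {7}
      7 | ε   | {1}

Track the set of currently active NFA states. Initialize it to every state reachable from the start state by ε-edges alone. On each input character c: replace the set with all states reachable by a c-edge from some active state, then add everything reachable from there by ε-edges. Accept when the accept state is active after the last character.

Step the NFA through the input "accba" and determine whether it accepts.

Answer: ACCEPT

Trace:
start: ε-closure({0}) = {0,2,4,6}
'a' @ 1: {1,3,4,5,7}  (accept∈set)
'c' @ 2: {1,3,4,5}  (accept∈set)
'c' @ 3: {1,3,4,5}  (accept∈set)
'b' @ 4: {1,3,4,5}  (accept∈set)
'a' @ 5: {1,3,4,5}  (accept∈set)
after full input: {1,3,4,5}  (accept=1 in)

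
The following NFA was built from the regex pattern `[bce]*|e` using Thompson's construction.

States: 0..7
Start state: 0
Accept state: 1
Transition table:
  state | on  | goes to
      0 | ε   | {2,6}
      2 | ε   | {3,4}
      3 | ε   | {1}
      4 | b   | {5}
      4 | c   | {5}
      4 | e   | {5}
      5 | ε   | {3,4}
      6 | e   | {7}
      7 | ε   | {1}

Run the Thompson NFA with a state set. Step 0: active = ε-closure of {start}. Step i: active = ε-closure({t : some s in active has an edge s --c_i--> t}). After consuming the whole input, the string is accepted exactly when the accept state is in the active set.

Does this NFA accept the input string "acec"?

S₀ = ε-closure({0}) = {0,1,2,3,4,6}
'a' @ 1: {}  — state set empty
rest 'cec' ignored (set empty)
final: {}; accept 1 not in set

Answer: REJECT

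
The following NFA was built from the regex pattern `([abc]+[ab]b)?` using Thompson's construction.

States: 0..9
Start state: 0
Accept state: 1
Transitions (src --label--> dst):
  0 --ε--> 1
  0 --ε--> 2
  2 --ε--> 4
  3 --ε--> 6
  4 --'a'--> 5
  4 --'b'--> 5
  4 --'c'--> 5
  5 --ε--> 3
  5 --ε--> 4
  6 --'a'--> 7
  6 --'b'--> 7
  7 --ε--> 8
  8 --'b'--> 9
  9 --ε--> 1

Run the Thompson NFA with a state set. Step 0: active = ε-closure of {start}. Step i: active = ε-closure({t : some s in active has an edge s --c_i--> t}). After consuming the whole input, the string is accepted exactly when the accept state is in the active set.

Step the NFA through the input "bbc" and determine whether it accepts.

Answer: REJECT

Derivation:
start: ε-closure({0}) = {0,1,2,4}
'b' @ 1: {3,4,5,6}
'b' @ 2: {3,4,5,6,7,8}
'c' @ 3: {3,4,5,6}
after full input: {3,4,5,6}  (accept=1 not in)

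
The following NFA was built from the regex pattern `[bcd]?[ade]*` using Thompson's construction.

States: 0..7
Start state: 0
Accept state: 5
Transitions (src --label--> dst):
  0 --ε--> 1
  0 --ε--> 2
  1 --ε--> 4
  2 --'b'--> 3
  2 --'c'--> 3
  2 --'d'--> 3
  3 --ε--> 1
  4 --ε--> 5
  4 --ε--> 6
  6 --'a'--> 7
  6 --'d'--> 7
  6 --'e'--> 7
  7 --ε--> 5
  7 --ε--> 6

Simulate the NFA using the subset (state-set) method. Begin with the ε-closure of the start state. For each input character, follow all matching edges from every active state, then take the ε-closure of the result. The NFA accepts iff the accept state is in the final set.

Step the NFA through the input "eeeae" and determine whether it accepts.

Answer: ACCEPT

Derivation:
initial (ε-close {0}): {0,1,2,4,5,6}
'e' @ 1: {5,6,7}  ✓accept
'e' @ 2: {5,6,7}  ✓accept
'e' @ 3: {5,6,7}  ✓accept
'a' @ 4: {5,6,7}  ✓accept
'e' @ 5: {5,6,7}  ✓accept
final: {5,6,7}; accept 5 in set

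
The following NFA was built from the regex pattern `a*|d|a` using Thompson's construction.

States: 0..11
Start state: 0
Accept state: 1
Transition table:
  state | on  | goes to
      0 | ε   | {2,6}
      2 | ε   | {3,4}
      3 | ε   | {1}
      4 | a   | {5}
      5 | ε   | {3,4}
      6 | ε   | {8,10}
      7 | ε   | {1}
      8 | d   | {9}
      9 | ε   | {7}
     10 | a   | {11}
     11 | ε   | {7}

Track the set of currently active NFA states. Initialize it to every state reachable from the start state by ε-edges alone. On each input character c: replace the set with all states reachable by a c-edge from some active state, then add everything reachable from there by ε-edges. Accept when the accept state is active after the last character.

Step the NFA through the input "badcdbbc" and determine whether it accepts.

Answer: REJECT

Trace:
start: ε-closure({0}) = {0,1,2,3,4,6,8,10}
'b' @ 1: {}  — no active states
rest 'adcdbbc' ignored (set empty)
final: {}; accept 1 not in set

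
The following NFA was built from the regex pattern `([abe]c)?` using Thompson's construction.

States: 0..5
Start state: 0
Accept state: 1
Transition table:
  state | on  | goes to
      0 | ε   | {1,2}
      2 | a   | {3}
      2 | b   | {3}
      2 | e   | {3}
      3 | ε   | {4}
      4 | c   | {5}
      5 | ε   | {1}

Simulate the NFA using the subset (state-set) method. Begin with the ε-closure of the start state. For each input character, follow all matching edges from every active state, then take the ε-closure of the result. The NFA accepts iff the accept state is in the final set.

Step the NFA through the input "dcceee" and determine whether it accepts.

Answer: REJECT

Steps:
start: ε-closure({0}) = {0,1,2}
'd' @ 1: {}  — dead — no transitions
rest 'cceee' ignored (set empty)
end set {} — state 1 not in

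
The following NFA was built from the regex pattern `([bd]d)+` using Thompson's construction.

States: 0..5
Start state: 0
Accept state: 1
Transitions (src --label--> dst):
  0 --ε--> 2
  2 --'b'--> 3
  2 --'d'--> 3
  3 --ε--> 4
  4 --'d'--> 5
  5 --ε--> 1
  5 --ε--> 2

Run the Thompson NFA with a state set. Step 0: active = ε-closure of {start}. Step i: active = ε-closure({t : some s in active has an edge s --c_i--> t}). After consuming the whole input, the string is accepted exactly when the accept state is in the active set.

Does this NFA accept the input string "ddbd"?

Answer: ACCEPT

Steps:
S₀ = ε-closure({0}) = {0,2}
'd' @ 1: {3,4}
'd' @ 2: {1,2,5}  (accept∈set)
'b' @ 3: {3,4}
'd' @ 4: {1,2,5}  (accept∈set)
after full input: {1,2,5}  (accept=1 in)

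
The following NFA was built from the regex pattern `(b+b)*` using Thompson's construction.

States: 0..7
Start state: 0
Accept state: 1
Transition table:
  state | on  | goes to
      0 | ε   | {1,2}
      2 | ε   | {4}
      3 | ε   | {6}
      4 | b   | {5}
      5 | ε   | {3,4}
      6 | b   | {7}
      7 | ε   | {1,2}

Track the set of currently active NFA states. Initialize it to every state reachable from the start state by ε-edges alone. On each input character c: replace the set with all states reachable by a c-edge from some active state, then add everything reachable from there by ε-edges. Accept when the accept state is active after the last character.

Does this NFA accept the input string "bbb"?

start: ε-closure({0}) = {0,1,2,4}
'b' @ 1: {3,4,5,6}
'b' @ 2: {1,2,3,4,5,6,7}  ✓accept
'b' @ 3: {1,2,3,4,5,6,7}  ✓accept
after full input: {1,2,3,4,5,6,7}  (accept=1 in)

Answer: ACCEPT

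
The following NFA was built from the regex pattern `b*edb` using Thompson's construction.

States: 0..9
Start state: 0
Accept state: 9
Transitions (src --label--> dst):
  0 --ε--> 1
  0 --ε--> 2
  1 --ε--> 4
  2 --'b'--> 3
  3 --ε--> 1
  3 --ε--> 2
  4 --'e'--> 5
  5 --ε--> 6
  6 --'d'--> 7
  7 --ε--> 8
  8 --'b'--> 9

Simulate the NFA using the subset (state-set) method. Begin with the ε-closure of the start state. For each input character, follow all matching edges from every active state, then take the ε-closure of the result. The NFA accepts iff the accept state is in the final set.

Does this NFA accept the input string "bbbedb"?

initial (ε-close {0}): {0,1,2,4}
'b' @ 1: {1,2,3,4}
'b' @ 2: {1,2,3,4}
'b' @ 3: {1,2,3,4}
'e' @ 4: {5,6}
'd' @ 5: {7,8}
'b' @ 6: {9}  [accepting]
end set {9} — state 9 in

Answer: ACCEPT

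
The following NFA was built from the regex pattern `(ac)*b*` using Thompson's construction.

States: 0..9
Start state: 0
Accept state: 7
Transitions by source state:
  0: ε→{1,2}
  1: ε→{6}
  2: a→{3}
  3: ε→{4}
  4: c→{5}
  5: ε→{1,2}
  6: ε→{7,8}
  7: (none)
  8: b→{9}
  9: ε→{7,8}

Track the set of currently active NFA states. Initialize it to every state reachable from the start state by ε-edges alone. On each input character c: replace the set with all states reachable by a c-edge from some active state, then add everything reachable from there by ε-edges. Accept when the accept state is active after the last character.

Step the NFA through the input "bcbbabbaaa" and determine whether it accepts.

Answer: REJECT

Derivation:
initial (ε-close {0}): {0,1,2,6,7,8}
'b' @ 1: {7,8,9}  ✓accept
'c' @ 2: {}  — no active states
rest 'bbabbaaa' ignored (set empty)
final: {}; accept 7 not in set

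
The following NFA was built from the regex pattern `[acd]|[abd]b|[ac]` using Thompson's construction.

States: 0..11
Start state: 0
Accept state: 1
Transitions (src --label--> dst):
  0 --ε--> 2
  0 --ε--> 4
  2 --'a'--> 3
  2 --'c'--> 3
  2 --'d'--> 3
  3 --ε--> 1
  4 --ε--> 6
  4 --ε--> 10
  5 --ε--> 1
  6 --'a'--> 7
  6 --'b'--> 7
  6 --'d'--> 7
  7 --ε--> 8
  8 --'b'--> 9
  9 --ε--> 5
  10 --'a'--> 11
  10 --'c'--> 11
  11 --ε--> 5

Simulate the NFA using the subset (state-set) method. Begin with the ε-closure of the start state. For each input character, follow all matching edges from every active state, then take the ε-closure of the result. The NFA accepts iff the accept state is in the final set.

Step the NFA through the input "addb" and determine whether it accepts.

initial (ε-close {0}): {0,2,4,6,10}
'a' @ 1: {1,3,5,7,8,11}  ✓accept
'd' @ 2: {}  — no active states
rest 'db' ignored (set empty)
final: {}; accept 1 not in set

Answer: REJECT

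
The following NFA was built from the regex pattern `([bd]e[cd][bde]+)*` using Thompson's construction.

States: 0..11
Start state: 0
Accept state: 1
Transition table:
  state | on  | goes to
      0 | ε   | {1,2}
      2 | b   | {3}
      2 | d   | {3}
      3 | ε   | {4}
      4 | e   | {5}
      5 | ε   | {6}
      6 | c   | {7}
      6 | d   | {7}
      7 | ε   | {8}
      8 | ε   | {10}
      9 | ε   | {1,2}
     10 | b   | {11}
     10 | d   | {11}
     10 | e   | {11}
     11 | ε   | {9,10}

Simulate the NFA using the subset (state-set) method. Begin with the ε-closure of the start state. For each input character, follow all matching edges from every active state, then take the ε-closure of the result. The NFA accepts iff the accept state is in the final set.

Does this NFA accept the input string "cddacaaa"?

initial (ε-close {0}): {0,1,2}
'c' @ 1: {}  — dead — no transitions
rest 'ddacaaa' ignored (set empty)
after full input: {}  (accept=1 not in)

Answer: REJECT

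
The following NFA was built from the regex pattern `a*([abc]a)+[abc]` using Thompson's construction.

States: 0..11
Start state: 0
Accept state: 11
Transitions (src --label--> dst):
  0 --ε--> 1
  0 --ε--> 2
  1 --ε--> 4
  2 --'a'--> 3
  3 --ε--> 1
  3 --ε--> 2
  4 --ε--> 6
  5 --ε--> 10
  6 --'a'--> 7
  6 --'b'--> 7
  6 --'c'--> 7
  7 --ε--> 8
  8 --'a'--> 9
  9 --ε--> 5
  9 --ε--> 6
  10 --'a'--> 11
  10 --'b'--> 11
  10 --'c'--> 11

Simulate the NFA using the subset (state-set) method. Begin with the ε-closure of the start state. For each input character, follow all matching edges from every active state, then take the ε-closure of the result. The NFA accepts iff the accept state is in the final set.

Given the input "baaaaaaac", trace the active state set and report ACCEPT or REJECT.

S₀ = ε-closure({0}) = {0,1,2,4,6}
'b' @ 1: {7,8}
'a' @ 2: {5,6,9,10}
'a' @ 3: {7,8,11}  ✓accept
'a' @ 4: {5,6,9,10}
'a' @ 5: {7,8,11}  ✓accept
'a' @ 6: {5,6,9,10}
'a' @ 7: {7,8,11}  ✓accept
'a' @ 8: {5,6,9,10}
'c' @ 9: {7,8,11}  ✓accept
final: {7,8,11}; accept 11 in set

Answer: ACCEPT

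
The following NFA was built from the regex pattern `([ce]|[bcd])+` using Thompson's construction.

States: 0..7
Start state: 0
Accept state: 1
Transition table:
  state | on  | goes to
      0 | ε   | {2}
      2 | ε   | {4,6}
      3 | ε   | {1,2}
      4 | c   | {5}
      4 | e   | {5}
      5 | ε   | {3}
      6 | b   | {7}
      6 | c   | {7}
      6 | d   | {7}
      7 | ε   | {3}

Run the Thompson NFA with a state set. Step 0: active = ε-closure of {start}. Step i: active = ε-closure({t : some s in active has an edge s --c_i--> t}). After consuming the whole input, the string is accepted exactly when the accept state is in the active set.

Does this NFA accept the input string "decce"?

S₀ = ε-closure({0}) = {0,2,4,6}
'd' @ 1: {1,2,3,4,6,7}  (accept∈set)
'e' @ 2: {1,2,3,4,5,6}  (accept∈set)
'c' @ 3: {1,2,3,4,5,6,7}  (accept∈set)
'c' @ 4: {1,2,3,4,5,6,7}  (accept∈set)
'e' @ 5: {1,2,3,4,5,6}  (accept∈set)
final: {1,2,3,4,5,6}; accept 1 in set

Answer: ACCEPT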